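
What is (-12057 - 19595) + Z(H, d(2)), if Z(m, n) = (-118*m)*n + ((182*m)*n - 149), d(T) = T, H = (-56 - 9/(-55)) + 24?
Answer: -1973183/55 ≈ -35876.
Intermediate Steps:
H = -1751/55 (H = (-56 - 9*(-1/55)) + 24 = (-56 + 9/55) + 24 = -3071/55 + 24 = -1751/55 ≈ -31.836)
Z(m, n) = -149 + 64*m*n (Z(m, n) = -118*m*n + (182*m*n - 149) = -118*m*n + (-149 + 182*m*n) = -149 + 64*m*n)
(-12057 - 19595) + Z(H, d(2)) = (-12057 - 19595) + (-149 + 64*(-1751/55)*2) = -31652 + (-149 - 224128/55) = -31652 - 232323/55 = -1973183/55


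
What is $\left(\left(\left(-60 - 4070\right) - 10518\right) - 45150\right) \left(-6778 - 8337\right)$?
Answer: $903846770$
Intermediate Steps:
$\left(\left(\left(-60 - 4070\right) - 10518\right) - 45150\right) \left(-6778 - 8337\right) = \left(\left(-4130 - 10518\right) - 45150\right) \left(-15115\right) = \left(-14648 - 45150\right) \left(-15115\right) = \left(-59798\right) \left(-15115\right) = 903846770$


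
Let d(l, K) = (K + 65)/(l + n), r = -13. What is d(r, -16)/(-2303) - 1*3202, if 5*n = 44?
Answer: -3160369/987 ≈ -3202.0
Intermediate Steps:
n = 44/5 (n = (⅕)*44 = 44/5 ≈ 8.8000)
d(l, K) = (65 + K)/(44/5 + l) (d(l, K) = (K + 65)/(l + 44/5) = (65 + K)/(44/5 + l))
d(r, -16)/(-2303) - 1*3202 = (5*(65 - 16)/(44 + 5*(-13)))/(-2303) - 1*3202 = (5*49/(44 - 65))*(-1/2303) - 3202 = (5*49/(-21))*(-1/2303) - 3202 = (5*(-1/21)*49)*(-1/2303) - 3202 = -35/3*(-1/2303) - 3202 = 5/987 - 3202 = -3160369/987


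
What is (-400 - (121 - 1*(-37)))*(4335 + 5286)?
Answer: -5368518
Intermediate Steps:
(-400 - (121 - 1*(-37)))*(4335 + 5286) = (-400 - (121 + 37))*9621 = (-400 - 1*158)*9621 = (-400 - 158)*9621 = -558*9621 = -5368518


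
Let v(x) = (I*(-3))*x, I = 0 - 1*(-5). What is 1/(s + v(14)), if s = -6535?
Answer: -1/6745 ≈ -0.00014826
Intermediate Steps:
I = 5 (I = 0 + 5 = 5)
v(x) = -15*x (v(x) = (5*(-3))*x = -15*x)
1/(s + v(14)) = 1/(-6535 - 15*14) = 1/(-6535 - 210) = 1/(-6745) = -1/6745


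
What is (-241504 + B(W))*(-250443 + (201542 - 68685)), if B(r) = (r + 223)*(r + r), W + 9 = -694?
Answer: -50958950336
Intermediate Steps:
W = -703 (W = -9 - 694 = -703)
B(r) = 2*r*(223 + r) (B(r) = (223 + r)*(2*r) = 2*r*(223 + r))
(-241504 + B(W))*(-250443 + (201542 - 68685)) = (-241504 + 2*(-703)*(223 - 703))*(-250443 + (201542 - 68685)) = (-241504 + 2*(-703)*(-480))*(-250443 + 132857) = (-241504 + 674880)*(-117586) = 433376*(-117586) = -50958950336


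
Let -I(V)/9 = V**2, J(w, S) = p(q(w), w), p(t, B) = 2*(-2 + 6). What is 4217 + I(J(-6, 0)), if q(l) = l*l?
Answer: 3641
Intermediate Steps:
q(l) = l**2
p(t, B) = 8 (p(t, B) = 2*4 = 8)
J(w, S) = 8
I(V) = -9*V**2
4217 + I(J(-6, 0)) = 4217 - 9*8**2 = 4217 - 9*64 = 4217 - 576 = 3641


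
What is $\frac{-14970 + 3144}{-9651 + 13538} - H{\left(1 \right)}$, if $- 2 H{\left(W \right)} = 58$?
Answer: $\frac{100897}{3887} \approx 25.958$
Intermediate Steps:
$H{\left(W \right)} = -29$ ($H{\left(W \right)} = \left(- \frac{1}{2}\right) 58 = -29$)
$\frac{-14970 + 3144}{-9651 + 13538} - H{\left(1 \right)} = \frac{-14970 + 3144}{-9651 + 13538} - -29 = - \frac{11826}{3887} + 29 = \frac{100897}{3887}$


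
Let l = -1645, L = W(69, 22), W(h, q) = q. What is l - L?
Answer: -1667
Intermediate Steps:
L = 22
l - L = -1645 - 1*22 = -1645 - 22 = -1667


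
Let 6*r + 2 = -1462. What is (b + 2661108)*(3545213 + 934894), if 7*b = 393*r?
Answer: 83024733629448/7 ≈ 1.1861e+13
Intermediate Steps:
r = -244 (r = -⅓ + (⅙)*(-1462) = -⅓ - 731/3 = -244)
b = -95892/7 (b = (393*(-244))/7 = (⅐)*(-95892) = -95892/7 ≈ -13699.)
(b + 2661108)*(3545213 + 934894) = (-95892/7 + 2661108)*(3545213 + 934894) = (18531864/7)*4480107 = 83024733629448/7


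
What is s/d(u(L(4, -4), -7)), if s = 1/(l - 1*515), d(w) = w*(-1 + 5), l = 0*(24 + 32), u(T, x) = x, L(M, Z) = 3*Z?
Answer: 1/14420 ≈ 6.9348e-5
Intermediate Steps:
l = 0 (l = 0*56 = 0)
d(w) = 4*w (d(w) = w*4 = 4*w)
s = -1/515 (s = 1/(0 - 1*515) = 1/(0 - 515) = 1/(-515) = -1/515 ≈ -0.0019417)
s/d(u(L(4, -4), -7)) = -1/(515*(4*(-7))) = -1/515/(-28) = -1/515*(-1/28) = 1/14420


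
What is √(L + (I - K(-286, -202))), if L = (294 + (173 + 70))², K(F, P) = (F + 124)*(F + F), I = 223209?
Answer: 111*√34 ≈ 647.24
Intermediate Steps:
K(F, P) = 2*F*(124 + F) (K(F, P) = (124 + F)*(2*F) = 2*F*(124 + F))
L = 288369 (L = (294 + 243)² = 537² = 288369)
√(L + (I - K(-286, -202))) = √(288369 + (223209 - 2*(-286)*(124 - 286))) = √(288369 + (223209 - 2*(-286)*(-162))) = √(288369 + (223209 - 1*92664)) = √(288369 + (223209 - 92664)) = √(288369 + 130545) = √418914 = 111*√34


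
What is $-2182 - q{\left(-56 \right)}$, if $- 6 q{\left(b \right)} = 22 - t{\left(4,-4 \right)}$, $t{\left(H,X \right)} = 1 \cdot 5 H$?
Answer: $- \frac{6545}{3} \approx -2181.7$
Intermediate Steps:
$t{\left(H,X \right)} = 5 H$
$q{\left(b \right)} = - \frac{1}{3}$ ($q{\left(b \right)} = - \frac{22 - 5 \cdot 4}{6} = - \frac{22 - 20}{6} = \left(- \frac{1}{6}\right) 2 = - \frac{1}{3}$)
$-2182 - q{\left(-56 \right)} = -2182 - - \frac{1}{3} = -2182 + \frac{1}{3} = - \frac{6545}{3}$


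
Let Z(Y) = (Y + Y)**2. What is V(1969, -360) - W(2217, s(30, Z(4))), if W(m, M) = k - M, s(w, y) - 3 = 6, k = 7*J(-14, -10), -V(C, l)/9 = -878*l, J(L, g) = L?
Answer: -2844613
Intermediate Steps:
V(C, l) = 7902*l (V(C, l) = -(-7902)*l = 7902*l)
Z(Y) = 4*Y**2 (Z(Y) = (2*Y)**2 = 4*Y**2)
k = -98 (k = 7*(-14) = -98)
s(w, y) = 9 (s(w, y) = 3 + 6 = 9)
W(m, M) = -98 - M
V(1969, -360) - W(2217, s(30, Z(4))) = 7902*(-360) - (-98 - 1*9) = -2844720 - (-98 - 9) = -2844720 - 1*(-107) = -2844720 + 107 = -2844613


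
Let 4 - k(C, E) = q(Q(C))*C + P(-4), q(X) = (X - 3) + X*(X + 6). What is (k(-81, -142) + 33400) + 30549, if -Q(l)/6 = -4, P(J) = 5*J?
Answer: 123994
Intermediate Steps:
Q(l) = 24 (Q(l) = -6*(-4) = 24)
q(X) = -3 + X + X*(6 + X) (q(X) = (-3 + X) + X*(6 + X) = -3 + X + X*(6 + X))
k(C, E) = 24 - 741*C (k(C, E) = 4 - ((-3 + 24**2 + 7*24)*C + 5*(-4)) = 4 - ((-3 + 576 + 168)*C - 20) = 4 - (741*C - 20) = 4 - (-20 + 741*C) = 4 + (20 - 741*C) = 24 - 741*C)
(k(-81, -142) + 33400) + 30549 = ((24 - 741*(-81)) + 33400) + 30549 = ((24 + 60021) + 33400) + 30549 = (60045 + 33400) + 30549 = 93445 + 30549 = 123994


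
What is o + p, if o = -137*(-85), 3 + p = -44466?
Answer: -32824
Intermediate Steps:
p = -44469 (p = -3 - 44466 = -44469)
o = 11645
o + p = 11645 - 44469 = -32824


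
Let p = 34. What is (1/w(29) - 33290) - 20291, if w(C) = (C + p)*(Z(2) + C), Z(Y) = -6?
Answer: -77638868/1449 ≈ -53581.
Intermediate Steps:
w(C) = (-6 + C)*(34 + C) (w(C) = (C + 34)*(-6 + C) = (34 + C)*(-6 + C) = (-6 + C)*(34 + C))
(1/w(29) - 33290) - 20291 = (1/(-204 + 29² + 28*29) - 33290) - 20291 = (1/(-204 + 841 + 812) - 33290) - 20291 = (1/1449 - 33290) - 20291 = -48237209/1449 - 20291 = -77638868/1449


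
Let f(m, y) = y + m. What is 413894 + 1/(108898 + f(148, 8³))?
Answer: 45345398853/109558 ≈ 4.1389e+5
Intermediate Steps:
f(m, y) = m + y
413894 + 1/(108898 + f(148, 8³)) = 413894 + 1/(108898 + (148 + 8³)) = 413894 + 1/(108898 + (148 + 512)) = 413894 + 1/(108898 + 660) = 413894 + 1/109558 = 45345398853/109558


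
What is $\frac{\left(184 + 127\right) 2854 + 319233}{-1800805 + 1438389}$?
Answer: $- \frac{1206827}{362416} \approx -3.3299$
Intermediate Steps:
$\frac{\left(184 + 127\right) 2854 + 319233}{-1800805 + 1438389} = \frac{311 \cdot 2854 + 319233}{-362416} = \left(887594 + 319233\right) \left(- \frac{1}{362416}\right) = 1206827 \left(- \frac{1}{362416}\right) = - \frac{1206827}{362416}$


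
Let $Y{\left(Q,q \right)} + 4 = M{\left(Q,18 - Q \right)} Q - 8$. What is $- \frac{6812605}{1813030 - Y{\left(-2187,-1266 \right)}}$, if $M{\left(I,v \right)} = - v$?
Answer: $\frac{6812605}{3009293} \approx 2.2639$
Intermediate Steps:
$Y{\left(Q,q \right)} = -12 + Q \left(-18 + Q\right)$ ($Y{\left(Q,q \right)} = -4 + \left(- (18 - Q) Q - 8\right) = -4 + \left(\left(-18 + Q\right) Q - 8\right) = -4 + \left(Q \left(-18 + Q\right) - 8\right) = -4 + \left(-8 + Q \left(-18 + Q\right)\right) = -12 + Q \left(-18 + Q\right)$)
$- \frac{6812605}{1813030 - Y{\left(-2187,-1266 \right)}} = - \frac{6812605}{1813030 - \left(-12 - 2187 \left(-18 - 2187\right)\right)} = - \frac{6812605}{1813030 - \left(-12 - -4822335\right)} = - \frac{6812605}{1813030 - \left(-12 + 4822335\right)} = - \frac{6812605}{1813030 - 4822323} = - \frac{6812605}{-3009293} = \left(-6812605\right) \left(- \frac{1}{3009293}\right) = \frac{6812605}{3009293}$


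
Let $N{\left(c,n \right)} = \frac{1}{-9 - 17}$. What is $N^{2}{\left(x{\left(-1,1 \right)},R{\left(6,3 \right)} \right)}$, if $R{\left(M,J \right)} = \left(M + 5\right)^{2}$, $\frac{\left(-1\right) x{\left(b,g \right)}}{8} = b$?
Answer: $\frac{1}{676} \approx 0.0014793$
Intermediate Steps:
$x{\left(b,g \right)} = - 8 b$
$R{\left(M,J \right)} = \left(5 + M\right)^{2}$
$N{\left(c,n \right)} = - \frac{1}{26}$ ($N{\left(c,n \right)} = \frac{1}{-26} = - \frac{1}{26}$)
$N^{2}{\left(x{\left(-1,1 \right)},R{\left(6,3 \right)} \right)} = \left(- \frac{1}{26}\right)^{2} = \frac{1}{676}$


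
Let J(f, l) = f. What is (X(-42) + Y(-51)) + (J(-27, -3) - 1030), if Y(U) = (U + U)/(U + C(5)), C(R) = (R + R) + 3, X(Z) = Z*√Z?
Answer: -20032/19 - 42*I*√42 ≈ -1054.3 - 272.19*I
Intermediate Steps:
X(Z) = Z^(3/2)
C(R) = 3 + 2*R (C(R) = 2*R + 3 = 3 + 2*R)
Y(U) = 2*U/(13 + U) (Y(U) = (U + U)/(U + (3 + 2*5)) = (2*U)/(U + (3 + 10)) = (2*U)/(U + 13) = (2*U)/(13 + U) = 2*U/(13 + U))
(X(-42) + Y(-51)) + (J(-27, -3) - 1030) = ((-42)^(3/2) + 2*(-51)/(13 - 51)) + (-27 - 1030) = (-42*I*√42 + 2*(-51)/(-38)) - 1057 = (-42*I*√42 + 2*(-51)*(-1/38)) - 1057 = (-42*I*√42 + 51/19) - 1057 = (51/19 - 42*I*√42) - 1057 = -20032/19 - 42*I*√42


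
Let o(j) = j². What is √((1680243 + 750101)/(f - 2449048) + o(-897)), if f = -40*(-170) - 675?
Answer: √97995881952266801/348989 ≈ 897.00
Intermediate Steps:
f = 6125 (f = 6800 - 675 = 6125)
√((1680243 + 750101)/(f - 2449048) + o(-897)) = √((1680243 + 750101)/(6125 - 2449048) + (-897)²) = √(2430344/(-2442923) + 804609) = √(2430344*(-1/2442923) + 804609) = √(-347192/348989 + 804609) = √(280799343109/348989) = √97995881952266801/348989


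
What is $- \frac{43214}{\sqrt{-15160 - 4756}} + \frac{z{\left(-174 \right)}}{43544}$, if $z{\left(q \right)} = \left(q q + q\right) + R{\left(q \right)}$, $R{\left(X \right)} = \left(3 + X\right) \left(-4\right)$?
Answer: $\frac{15393}{21772} + \frac{21607 i \sqrt{4979}}{4979} \approx 0.70701 + 306.21 i$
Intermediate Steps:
$R{\left(X \right)} = -12 - 4 X$
$z{\left(q \right)} = -12 + q^{2} - 3 q$ ($z{\left(q \right)} = \left(q q + q\right) - \left(12 + 4 q\right) = \left(q^{2} + q\right) - \left(12 + 4 q\right) = \left(q + q^{2}\right) - \left(12 + 4 q\right) = -12 + q^{2} - 3 q$)
$- \frac{43214}{\sqrt{-15160 - 4756}} + \frac{z{\left(-174 \right)}}{43544} = - \frac{43214}{\sqrt{-15160 - 4756}} + \frac{-12 + \left(-174\right)^{2} - -522}{43544} = - \frac{43214}{\sqrt{-19916}} + \left(-12 + 30276 + 522\right) \frac{1}{43544} = - \frac{43214}{2 i \sqrt{4979}} + 30786 \cdot \frac{1}{43544} = - 43214 \left(- \frac{i \sqrt{4979}}{9958}\right) + \frac{15393}{21772} = \frac{21607 i \sqrt{4979}}{4979} + \frac{15393}{21772} = \frac{15393}{21772} + \frac{21607 i \sqrt{4979}}{4979}$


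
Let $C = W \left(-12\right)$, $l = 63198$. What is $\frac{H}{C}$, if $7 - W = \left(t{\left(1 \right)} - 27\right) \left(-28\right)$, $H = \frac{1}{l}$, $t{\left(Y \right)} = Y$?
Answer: $\frac{1}{546789096} \approx 1.8289 \cdot 10^{-9}$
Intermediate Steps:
$H = \frac{1}{63198} \approx 1.5823 \cdot 10^{-5}$
$W = -721$ ($W = 7 - \left(1 - 27\right) \left(-28\right) = 7 - \left(-26\right) \left(-28\right) = 7 - 728 = -721$)
$C = 8652$ ($C = \left(-721\right) \left(-12\right) = 8652$)
$\frac{H}{C} = \frac{1}{63198 \cdot 8652} = \frac{1}{63198} \cdot \frac{1}{8652} = \frac{1}{546789096}$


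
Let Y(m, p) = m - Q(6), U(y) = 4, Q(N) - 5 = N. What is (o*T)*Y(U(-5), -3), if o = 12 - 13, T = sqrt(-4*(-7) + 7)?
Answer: 7*sqrt(35) ≈ 41.413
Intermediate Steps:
Q(N) = 5 + N
Y(m, p) = -11 + m (Y(m, p) = m - (5 + 6) = m - 1*11 = m - 11 = -11 + m)
T = sqrt(35) (T = sqrt(28 + 7) = sqrt(35) ≈ 5.9161)
o = -1
(o*T)*Y(U(-5), -3) = (-sqrt(35))*(-11 + 4) = -sqrt(35)*(-7) = 7*sqrt(35)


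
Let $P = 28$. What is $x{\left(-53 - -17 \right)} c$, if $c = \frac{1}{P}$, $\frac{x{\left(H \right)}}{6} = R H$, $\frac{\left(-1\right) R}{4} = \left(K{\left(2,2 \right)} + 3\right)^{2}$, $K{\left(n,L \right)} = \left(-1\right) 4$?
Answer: $\frac{216}{7} \approx 30.857$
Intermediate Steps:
$K{\left(n,L \right)} = -4$
$R = -4$ ($R = - 4 \left(-4 + 3\right)^{2} = - 4 \left(-1\right)^{2} = \left(-4\right) 1 = -4$)
$x{\left(H \right)} = - 24 H$ ($x{\left(H \right)} = 6 \left(- 4 H\right) = - 24 H$)
$c = \frac{1}{28} \approx 0.035714$
$x{\left(-53 - -17 \right)} c = - 24 \left(-53 - -17\right) \frac{1}{28} = - 24 \left(-53 + 17\right) \frac{1}{28} = \left(-24\right) \left(-36\right) \frac{1}{28} = 864 \cdot \frac{1}{28} = \frac{216}{7}$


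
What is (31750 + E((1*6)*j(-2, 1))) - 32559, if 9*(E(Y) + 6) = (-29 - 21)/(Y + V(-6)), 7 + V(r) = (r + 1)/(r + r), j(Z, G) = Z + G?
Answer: -368995/453 ≈ -814.56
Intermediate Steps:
j(Z, G) = G + Z
V(r) = -7 + (1 + r)/(2*r) (V(r) = -7 + (r + 1)/(r + r) = -7 + (1 + r)/((2*r)) = -7 + (1 + r)*(1/(2*r)) = -7 + (1 + r)/(2*r))
E(Y) = -6 - 50/(9*(-79/12 + Y)) (E(Y) = -6 + ((-29 - 21)/(Y + (½)*(1 - 13*(-6))/(-6)))/9 = -6 + (-50/(Y + (½)*(-⅙)*(1 + 78)))/9 = -6 + (-50/(Y + (½)*(-⅙)*79))/9 = -6 + (-50/(Y - 79/12))/9 = -6 + (-50/(-79/12 + Y))/9 = -6 - 50/(9*(-79/12 + Y)))
(31750 + E((1*6)*j(-2, 1))) - 32559 = (31750 + 2*(611 - 108*1*6*(1 - 2))/(3*(-79 + 12*((1*6)*(1 - 2))))) - 32559 = (31750 + 2*(611 - 648*(-1))/(3*(-79 + 12*(6*(-1))))) - 32559 = (31750 + 2*(611 - 108*(-6))/(3*(-79 + 12*(-6)))) - 32559 = (31750 + 2*(611 + 648)/(3*(-79 - 72))) - 32559 = (31750 + (⅔)*1259/(-151)) - 32559 = (31750 + (⅔)*(-1/151)*1259) - 32559 = (31750 - 2518/453) - 32559 = 14380232/453 - 32559 = -368995/453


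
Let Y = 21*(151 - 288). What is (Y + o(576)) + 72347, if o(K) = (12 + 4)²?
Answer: 69726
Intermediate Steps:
Y = -2877 (Y = 21*(-137) = -2877)
o(K) = 256 (o(K) = 16² = 256)
(Y + o(576)) + 72347 = (-2877 + 256) + 72347 = -2621 + 72347 = 69726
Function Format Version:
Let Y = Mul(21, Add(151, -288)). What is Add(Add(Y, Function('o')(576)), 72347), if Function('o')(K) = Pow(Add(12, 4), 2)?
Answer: 69726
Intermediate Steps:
Y = -2877 (Y = Mul(21, -137) = -2877)
Function('o')(K) = 256 (Function('o')(K) = Pow(16, 2) = 256)
Add(Add(Y, Function('o')(576)), 72347) = Add(Add(-2877, 256), 72347) = Add(-2621, 72347) = 69726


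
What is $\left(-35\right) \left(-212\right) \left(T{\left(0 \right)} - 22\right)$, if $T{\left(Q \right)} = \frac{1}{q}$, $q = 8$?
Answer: $- \frac{324625}{2} \approx -1.6231 \cdot 10^{5}$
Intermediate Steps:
$T{\left(Q \right)} = \frac{1}{8}$
$\left(-35\right) \left(-212\right) \left(T{\left(0 \right)} - 22\right) = \left(-35\right) \left(-212\right) \left(\frac{1}{8} - 22\right) = 7420 \left(\frac{1}{8} - 22\right) = 7420 \left(- \frac{175}{8}\right) = - \frac{324625}{2}$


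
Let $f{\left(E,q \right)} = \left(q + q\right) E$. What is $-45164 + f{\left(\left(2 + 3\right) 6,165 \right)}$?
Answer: $-35264$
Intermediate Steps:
$f{\left(E,q \right)} = 2 E q$ ($f{\left(E,q \right)} = 2 q E = 2 E q$)
$-45164 + f{\left(\left(2 + 3\right) 6,165 \right)} = -45164 + 2 \left(2 + 3\right) 6 \cdot 165 = -45164 + 2 \cdot 5 \cdot 6 \cdot 165 = -45164 + 2 \cdot 30 \cdot 165 = -45164 + 9900 = -35264$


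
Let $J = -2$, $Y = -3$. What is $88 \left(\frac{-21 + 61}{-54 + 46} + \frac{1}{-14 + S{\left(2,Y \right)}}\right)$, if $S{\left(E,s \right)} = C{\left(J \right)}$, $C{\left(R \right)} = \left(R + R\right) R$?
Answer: $- \frac{1364}{3} \approx -454.67$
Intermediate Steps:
$C{\left(R \right)} = 2 R^{2}$ ($C{\left(R \right)} = 2 R R = 2 R^{2}$)
$S{\left(E,s \right)} = 8$ ($S{\left(E,s \right)} = 2 \left(-2\right)^{2} = 2 \cdot 4 = 8$)
$88 \left(\frac{-21 + 61}{-54 + 46} + \frac{1}{-14 + S{\left(2,Y \right)}}\right) = 88 \left(\frac{-21 + 61}{-54 + 46} + \frac{1}{-14 + 8}\right) = 88 \left(\frac{40}{-8} + \frac{1}{-6}\right) = 88 \left(40 \left(- \frac{1}{8}\right) - \frac{1}{6}\right) = 88 \left(-5 - \frac{1}{6}\right) = 88 \left(- \frac{31}{6}\right) = - \frac{1364}{3}$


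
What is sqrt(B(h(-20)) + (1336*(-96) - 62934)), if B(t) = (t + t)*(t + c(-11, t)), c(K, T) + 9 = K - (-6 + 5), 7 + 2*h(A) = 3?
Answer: 3*I*sqrt(21234) ≈ 437.16*I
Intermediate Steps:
h(A) = -2 (h(A) = -7/2 + (1/2)*3 = -7/2 + 3/2 = -2)
c(K, T) = -8 + K (c(K, T) = -9 + (K - (-6 + 5)) = -9 + (K - 1*(-1)) = -9 + (K + 1) = -9 + (1 + K) = -8 + K)
B(t) = 2*t*(-19 + t) (B(t) = (t + t)*(t + (-8 - 11)) = (2*t)*(t - 19) = (2*t)*(-19 + t) = 2*t*(-19 + t))
sqrt(B(h(-20)) + (1336*(-96) - 62934)) = sqrt(2*(-2)*(-19 - 2) + (1336*(-96) - 62934)) = sqrt(2*(-2)*(-21) + (-128256 - 62934)) = sqrt(84 - 191190) = sqrt(-191106) = 3*I*sqrt(21234)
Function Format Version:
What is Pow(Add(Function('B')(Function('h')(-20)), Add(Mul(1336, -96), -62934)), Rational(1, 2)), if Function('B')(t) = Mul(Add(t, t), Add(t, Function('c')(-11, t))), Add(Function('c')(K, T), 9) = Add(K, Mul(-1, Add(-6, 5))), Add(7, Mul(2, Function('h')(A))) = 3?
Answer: Mul(3, I, Pow(21234, Rational(1, 2))) ≈ Mul(437.16, I)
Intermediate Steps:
Function('h')(A) = -2 (Function('h')(A) = Add(Rational(-7, 2), Mul(Rational(1, 2), 3)) = Add(Rational(-7, 2), Rational(3, 2)) = -2)
Function('c')(K, T) = Add(-8, K) (Function('c')(K, T) = Add(-9, Add(K, Mul(-1, Add(-6, 5)))) = Add(-9, Add(K, Mul(-1, -1))) = Add(-9, Add(K, 1)) = Add(-9, Add(1, K)) = Add(-8, K))
Function('B')(t) = Mul(2, t, Add(-19, t)) (Function('B')(t) = Mul(Add(t, t), Add(t, Add(-8, -11))) = Mul(Mul(2, t), Add(t, -19)) = Mul(Mul(2, t), Add(-19, t)) = Mul(2, t, Add(-19, t)))
Pow(Add(Function('B')(Function('h')(-20)), Add(Mul(1336, -96), -62934)), Rational(1, 2)) = Pow(Add(Mul(2, -2, Add(-19, -2)), Add(Mul(1336, -96), -62934)), Rational(1, 2)) = Pow(Add(Mul(2, -2, -21), Add(-128256, -62934)), Rational(1, 2)) = Pow(Add(84, -191190), Rational(1, 2)) = Pow(-191106, Rational(1, 2)) = Mul(3, I, Pow(21234, Rational(1, 2)))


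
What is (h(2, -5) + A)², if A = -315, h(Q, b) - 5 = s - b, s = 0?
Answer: 93025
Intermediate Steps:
h(Q, b) = 5 - b (h(Q, b) = 5 + (0 - b) = 5 - b)
(h(2, -5) + A)² = ((5 - 1*(-5)) - 315)² = ((5 + 5) - 315)² = (10 - 315)² = (-305)² = 93025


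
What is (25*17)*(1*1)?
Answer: 425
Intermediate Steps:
(25*17)*(1*1) = 425*1 = 425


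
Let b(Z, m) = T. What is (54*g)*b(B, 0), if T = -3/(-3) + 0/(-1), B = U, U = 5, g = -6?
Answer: -324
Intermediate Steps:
B = 5
T = 1 (T = -3*(-⅓) + 0*(-1) = 1 + 0 = 1)
b(Z, m) = 1
(54*g)*b(B, 0) = (54*(-6))*1 = -324*1 = -324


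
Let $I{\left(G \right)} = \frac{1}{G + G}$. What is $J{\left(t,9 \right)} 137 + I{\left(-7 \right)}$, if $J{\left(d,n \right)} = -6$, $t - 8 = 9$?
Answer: $- \frac{11509}{14} \approx -822.07$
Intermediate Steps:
$t = 17$ ($t = 8 + 9 = 17$)
$I{\left(G \right)} = \frac{1}{2 G}$
$J{\left(t,9 \right)} 137 + I{\left(-7 \right)} = \left(-6\right) 137 + \frac{1}{2 \left(-7\right)} = -822 + \frac{1}{2} \left(- \frac{1}{7}\right) = -822 - \frac{1}{14} = - \frac{11509}{14}$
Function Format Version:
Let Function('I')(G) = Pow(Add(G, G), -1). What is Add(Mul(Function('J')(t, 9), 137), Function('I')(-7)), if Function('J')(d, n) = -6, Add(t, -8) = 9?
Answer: Rational(-11509, 14) ≈ -822.07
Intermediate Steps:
t = 17 (t = Add(8, 9) = 17)
Function('I')(G) = Mul(Rational(1, 2), Pow(G, -1)) (Function('I')(G) = Pow(Mul(2, G), -1) = Mul(Rational(1, 2), Pow(G, -1)))
Add(Mul(Function('J')(t, 9), 137), Function('I')(-7)) = Add(Mul(-6, 137), Mul(Rational(1, 2), Pow(-7, -1))) = Add(-822, Mul(Rational(1, 2), Rational(-1, 7))) = Add(-822, Rational(-1, 14)) = Rational(-11509, 14)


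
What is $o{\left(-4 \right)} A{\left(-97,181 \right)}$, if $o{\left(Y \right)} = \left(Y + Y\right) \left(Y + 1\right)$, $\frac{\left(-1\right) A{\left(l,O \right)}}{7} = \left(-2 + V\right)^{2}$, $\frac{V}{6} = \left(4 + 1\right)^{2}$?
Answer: $-3679872$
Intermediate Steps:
$V = 150$ ($V = 6 \left(4 + 1\right)^{2} = 6 \cdot 5^{2} = 6 \cdot 25 = 150$)
$A{\left(l,O \right)} = -153328$ ($A{\left(l,O \right)} = - 7 \left(-2 + 150\right)^{2} = - 7 \cdot 148^{2} = \left(-7\right) 21904 = -153328$)
$o{\left(Y \right)} = 2 Y \left(1 + Y\right)$
$o{\left(-4 \right)} A{\left(-97,181 \right)} = 2 \left(-4\right) \left(1 - 4\right) \left(-153328\right) = 2 \left(-4\right) \left(-3\right) \left(-153328\right) = 24 \left(-153328\right) = -3679872$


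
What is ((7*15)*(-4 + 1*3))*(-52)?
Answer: 5460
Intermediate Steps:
((7*15)*(-4 + 1*3))*(-52) = (105*(-4 + 3))*(-52) = (105*(-1))*(-52) = -105*(-52) = 5460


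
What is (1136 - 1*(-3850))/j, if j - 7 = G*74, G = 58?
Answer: 1662/1433 ≈ 1.1598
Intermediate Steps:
j = 4299 (j = 7 + 58*74 = 7 + 4292 = 4299)
(1136 - 1*(-3850))/j = (1136 - 1*(-3850))/4299 = (1136 + 3850)*(1/4299) = 4986*(1/4299) = 1662/1433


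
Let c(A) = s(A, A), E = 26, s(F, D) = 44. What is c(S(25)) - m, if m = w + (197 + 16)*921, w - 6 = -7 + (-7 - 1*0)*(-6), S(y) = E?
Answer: -196170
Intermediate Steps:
S(y) = 26
c(A) = 44
w = 41 (w = 6 + (-7 + (-7 - 1*0)*(-6)) = 6 + (-7 + (-7 + 0)*(-6)) = 6 + (-7 - 7*(-6)) = 6 + (-7 + 42) = 6 + 35 = 41)
m = 196214 (m = 41 + (197 + 16)*921 = 41 + 213*921 = 41 + 196173 = 196214)
c(S(25)) - m = 44 - 1*196214 = 44 - 196214 = -196170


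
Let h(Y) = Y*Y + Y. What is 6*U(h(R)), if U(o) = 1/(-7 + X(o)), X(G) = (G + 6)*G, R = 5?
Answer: 6/1073 ≈ 0.0055918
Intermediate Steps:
h(Y) = Y + Y² (h(Y) = Y² + Y = Y + Y²)
X(G) = G*(6 + G) (X(G) = (6 + G)*G = G*(6 + G))
U(o) = 1/(-7 + o*(6 + o))
6*U(h(R)) = 6/(-7 + (5*(1 + 5))*(6 + 5*(1 + 5))) = 6/(-7 + (5*6)*(6 + 5*6)) = 6/(-7 + 30*(6 + 30)) = 6/(-7 + 30*36) = 6/(-7 + 1080) = 6/1073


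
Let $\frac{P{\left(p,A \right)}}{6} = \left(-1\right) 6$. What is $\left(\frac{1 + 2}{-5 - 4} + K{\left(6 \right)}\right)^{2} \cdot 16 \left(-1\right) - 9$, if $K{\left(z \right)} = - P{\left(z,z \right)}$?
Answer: $- \frac{183265}{9} \approx -20363.0$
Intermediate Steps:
$P{\left(p,A \right)} = -36$ ($P{\left(p,A \right)} = 6 \left(\left(-1\right) 6\right) = 6 \left(-6\right) = -36$)
$K{\left(z \right)} = 36$ ($K{\left(z \right)} = \left(-1\right) \left(-36\right) = 36$)
$\left(\frac{1 + 2}{-5 - 4} + K{\left(6 \right)}\right)^{2} \cdot 16 \left(-1\right) - 9 = \left(\frac{1 + 2}{-5 - 4} + 36\right)^{2} \cdot 16 \left(-1\right) - 9 = \left(\frac{3}{-9} + 36\right)^{2} \left(-16\right) - 9 = \left(3 \left(- \frac{1}{9}\right) + 36\right)^{2} \left(-16\right) - 9 = \left(- \frac{1}{3} + 36\right)^{2} \left(-16\right) - 9 = \left(\frac{107}{3}\right)^{2} \left(-16\right) - 9 = \frac{11449}{9} \left(-16\right) - 9 = - \frac{183184}{9} - 9 = - \frac{183265}{9}$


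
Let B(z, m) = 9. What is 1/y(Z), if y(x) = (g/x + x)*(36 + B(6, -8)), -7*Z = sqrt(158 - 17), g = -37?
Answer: 7*sqrt(141)/75240 ≈ 0.0011047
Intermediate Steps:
Z = -sqrt(141)/7 (Z = -sqrt(158 - 17)/7 = -sqrt(141)/7 ≈ -1.6963)
y(x) = -1665/x + 45*x (y(x) = (-37/x + x)*(36 + 9) = (x - 37/x)*45 = -1665/x + 45*x)
1/y(Z) = 1/(-1665*(-7*sqrt(141)/141) + 45*(-sqrt(141)/7)) = 1/(-(-3885)*sqrt(141)/47 - 45*sqrt(141)/7) = 1/(3885*sqrt(141)/47 - 45*sqrt(141)/7) = 1/(25080*sqrt(141)/329) = 7*sqrt(141)/75240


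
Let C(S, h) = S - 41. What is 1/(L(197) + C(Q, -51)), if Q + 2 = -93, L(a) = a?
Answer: 1/61 ≈ 0.016393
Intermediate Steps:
Q = -95 (Q = -2 - 93 = -95)
C(S, h) = -41 + S
1/(L(197) + C(Q, -51)) = 1/(197 + (-41 - 95)) = 1/(197 - 136) = 1/61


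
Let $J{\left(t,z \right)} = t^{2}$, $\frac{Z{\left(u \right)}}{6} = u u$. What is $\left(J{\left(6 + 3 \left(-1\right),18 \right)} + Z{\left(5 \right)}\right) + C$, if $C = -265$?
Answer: $-106$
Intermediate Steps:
$Z{\left(u \right)} = 6 u^{2}$ ($Z{\left(u \right)} = 6 u u = 6 u^{2}$)
$\left(J{\left(6 + 3 \left(-1\right),18 \right)} + Z{\left(5 \right)}\right) + C = \left(\left(6 + 3 \left(-1\right)\right)^{2} + 6 \cdot 5^{2}\right) - 265 = \left(\left(6 - 3\right)^{2} + 6 \cdot 25\right) - 265 = \left(3^{2} + 150\right) - 265 = \left(9 + 150\right) - 265 = 159 - 265 = -106$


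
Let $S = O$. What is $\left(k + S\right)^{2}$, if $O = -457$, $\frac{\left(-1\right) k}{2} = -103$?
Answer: $63001$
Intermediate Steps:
$k = 206$ ($k = \left(-2\right) \left(-103\right) = 206$)
$S = -457$
$\left(k + S\right)^{2} = \left(206 - 457\right)^{2} = \left(-251\right)^{2} = 63001$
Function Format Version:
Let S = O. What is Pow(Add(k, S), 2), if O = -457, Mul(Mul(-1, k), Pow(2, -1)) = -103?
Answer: 63001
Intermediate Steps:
k = 206 (k = Mul(-2, -103) = 206)
S = -457
Pow(Add(k, S), 2) = Pow(Add(206, -457), 2) = Pow(-251, 2) = 63001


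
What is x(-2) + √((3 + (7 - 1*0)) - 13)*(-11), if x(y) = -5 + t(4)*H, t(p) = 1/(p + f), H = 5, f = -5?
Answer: -10 - 11*I*√3 ≈ -10.0 - 19.053*I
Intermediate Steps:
t(p) = 1/(-5 + p) (t(p) = 1/(p - 5) = 1/(-5 + p))
x(y) = -10 (x(y) = -5 + 5/(-5 + 4) = -5 + 5/(-1) = -5 - 1*5 = -5 - 5 = -10)
x(-2) + √((3 + (7 - 1*0)) - 13)*(-11) = -10 + √((3 + (7 - 1*0)) - 13)*(-11) = -10 + √((3 + (7 + 0)) - 13)*(-11) = -10 + √((3 + 7) - 13)*(-11) = -10 + √(10 - 13)*(-11) = -10 + √(-3)*(-11) = -10 + (I*√3)*(-11) = -10 - 11*I*√3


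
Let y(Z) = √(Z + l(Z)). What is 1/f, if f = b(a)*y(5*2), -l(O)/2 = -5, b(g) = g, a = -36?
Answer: -√5/360 ≈ -0.0062113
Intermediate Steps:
l(O) = 10 (l(O) = -2*(-5) = 10)
y(Z) = √(10 + Z) (y(Z) = √(Z + 10) = √(10 + Z))
f = -72*√5 (f = -36*√(10 + 5*2) = -36*√(10 + 10) = -72*√5 ≈ -161.00)
1/f = 1/(-72*√5) = -√5/360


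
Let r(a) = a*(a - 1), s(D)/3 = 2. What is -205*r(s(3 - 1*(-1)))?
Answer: -6150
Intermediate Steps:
s(D) = 6 (s(D) = 3*2 = 6)
r(a) = a*(-1 + a)
-205*r(s(3 - 1*(-1))) = -1230*(-1 + 6) = -1230*5 = -205*30 = -6150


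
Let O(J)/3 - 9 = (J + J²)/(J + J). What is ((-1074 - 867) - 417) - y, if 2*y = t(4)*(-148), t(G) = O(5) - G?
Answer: 10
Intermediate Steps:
O(J) = 27 + 3*(J + J²)/(2*J) (O(J) = 27 + 3*((J + J²)/(J + J)) = 27 + 3*((J + J²)/((2*J))) = 27 + 3*((J + J²)*(1/(2*J))) = 27 + 3*((J + J²)/(2*J)) = 27 + 3*(J + J²)/(2*J))
t(G) = 36 - G (t(G) = (57/2 + (3/2)*5) - G = (57/2 + 15/2) - G = 36 - G)
y = -2368 (y = ((36 - 1*4)*(-148))/2 = ((36 - 4)*(-148))/2 = (32*(-148))/2 = (½)*(-4736) = -2368)
((-1074 - 867) - 417) - y = ((-1074 - 867) - 417) - 1*(-2368) = (-1941 - 417) + 2368 = -2358 + 2368 = 10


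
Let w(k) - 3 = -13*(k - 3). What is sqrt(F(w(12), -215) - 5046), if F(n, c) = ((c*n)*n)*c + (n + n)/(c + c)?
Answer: 2*sqrt(6942244473915)/215 ≈ 24510.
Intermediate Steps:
w(k) = 42 - 13*k (w(k) = 3 - 13*(k - 3) = 3 - 13*(-3 + k) = 3 + (39 - 13*k) = 42 - 13*k)
F(n, c) = n/c + c**2*n**2 (F(n, c) = (c*n**2)*c + (2*n)/((2*c)) = c**2*n**2 + (2*n)*(1/(2*c)) = c**2*n**2 + n/c = n/c + c**2*n**2)
sqrt(F(w(12), -215) - 5046) = sqrt((42 - 13*12)*(1 + (42 - 13*12)*(-215)**3)/(-215) - 5046) = sqrt((42 - 156)*(-1/215)*(1 + (42 - 156)*(-9938375)) - 5046) = sqrt(-114*(-1/215)*(1 - 114*(-9938375)) - 5046) = sqrt(-114*(-1/215)*(1 + 1132974750) - 5046) = sqrt(-114*(-1/215)*1132974751 - 5046) = sqrt(129159121614/215 - 5046) = sqrt(129158036724/215) = 2*sqrt(6942244473915)/215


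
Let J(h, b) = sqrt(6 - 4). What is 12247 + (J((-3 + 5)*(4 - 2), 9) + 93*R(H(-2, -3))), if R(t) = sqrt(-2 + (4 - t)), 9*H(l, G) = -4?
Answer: 12247 + sqrt(2) + 31*sqrt(22) ≈ 12394.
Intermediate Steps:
H(l, G) = -4/9 (H(l, G) = (1/9)*(-4) = -4/9)
J(h, b) = sqrt(2)
R(t) = sqrt(2 - t)
12247 + (J((-3 + 5)*(4 - 2), 9) + 93*R(H(-2, -3))) = 12247 + (sqrt(2) + 93*sqrt(2 - 1*(-4/9))) = 12247 + (sqrt(2) + 93*sqrt(2 + 4/9)) = 12247 + (sqrt(2) + 93*sqrt(22/9)) = 12247 + (sqrt(2) + 93*(sqrt(22)/3)) = 12247 + (sqrt(2) + 31*sqrt(22)) = 12247 + sqrt(2) + 31*sqrt(22)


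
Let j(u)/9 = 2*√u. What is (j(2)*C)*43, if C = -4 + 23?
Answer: 14706*√2 ≈ 20797.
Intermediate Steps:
j(u) = 18*√u (j(u) = 9*(2*√u) = 18*√u)
C = 19
(j(2)*C)*43 = ((18*√2)*19)*43 = (342*√2)*43 = 14706*√2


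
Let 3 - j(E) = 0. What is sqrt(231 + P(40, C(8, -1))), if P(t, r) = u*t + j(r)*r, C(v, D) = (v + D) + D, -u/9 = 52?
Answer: I*sqrt(18471) ≈ 135.91*I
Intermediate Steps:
u = -468 (u = -9*52 = -468)
j(E) = 3 (j(E) = 3 - 1*0 = 3 + 0 = 3)
C(v, D) = v + 2*D (C(v, D) = (D + v) + D = v + 2*D)
P(t, r) = -468*t + 3*r
sqrt(231 + P(40, C(8, -1))) = sqrt(231 + (-468*40 + 3*(8 + 2*(-1)))) = sqrt(231 + (-18720 + 3*(8 - 2))) = sqrt(231 + (-18720 + 3*6)) = sqrt(231 + (-18720 + 18)) = sqrt(231 - 18702) = sqrt(-18471) = I*sqrt(18471)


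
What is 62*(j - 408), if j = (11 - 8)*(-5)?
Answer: -26226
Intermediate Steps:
j = -15 (j = 3*(-5) = -15)
62*(j - 408) = 62*(-15 - 408) = 62*(-423) = -26226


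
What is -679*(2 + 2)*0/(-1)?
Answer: 0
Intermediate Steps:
-679*(2 + 2)*0/(-1) = -2716*0*(-1) = -2716*0 = -679*0 = 0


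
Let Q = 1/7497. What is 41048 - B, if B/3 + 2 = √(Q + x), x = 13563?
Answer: 41054 - 2*√432147701/119 ≈ 40705.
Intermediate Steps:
Q = 1/7497 ≈ 0.00013339
B = -6 + 2*√432147701/119 (B = -6 + 3*√(1/7497 + 13563) = -6 + 3*√(101681812/7497) = -6 + 3*(2*√432147701/357) = -6 + 2*√432147701/119 ≈ 343.38)
41048 - B = 41048 - (-6 + 2*√432147701/119) = 41048 + (6 - 2*√432147701/119) = 41054 - 2*√432147701/119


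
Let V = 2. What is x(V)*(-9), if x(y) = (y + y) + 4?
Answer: -72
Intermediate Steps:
x(y) = 4 + 2*y (x(y) = 2*y + 4 = 4 + 2*y)
x(V)*(-9) = (4 + 2*2)*(-9) = (4 + 4)*(-9) = 8*(-9) = -72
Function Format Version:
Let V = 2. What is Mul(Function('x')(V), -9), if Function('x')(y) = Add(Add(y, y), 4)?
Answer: -72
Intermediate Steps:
Function('x')(y) = Add(4, Mul(2, y)) (Function('x')(y) = Add(Mul(2, y), 4) = Add(4, Mul(2, y)))
Mul(Function('x')(V), -9) = Mul(Add(4, Mul(2, 2)), -9) = Mul(Add(4, 4), -9) = Mul(8, -9) = -72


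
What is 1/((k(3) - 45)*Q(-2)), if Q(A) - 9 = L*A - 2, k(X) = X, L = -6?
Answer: -1/798 ≈ -0.0012531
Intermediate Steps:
Q(A) = 7 - 6*A (Q(A) = 9 + (-6*A - 2) = 9 + (-2 - 6*A) = 7 - 6*A)
1/((k(3) - 45)*Q(-2)) = 1/((3 - 45)*(7 - 6*(-2))) = 1/(-42*(7 + 12)) = 1/(-42*19) = 1/(-798) = -1/798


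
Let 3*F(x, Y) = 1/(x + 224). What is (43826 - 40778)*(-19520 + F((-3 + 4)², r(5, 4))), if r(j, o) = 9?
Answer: -13386814984/225 ≈ -5.9497e+7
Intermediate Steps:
F(x, Y) = 1/(3*(224 + x)) (F(x, Y) = 1/(3*(x + 224)) = 1/(3*(224 + x)))
(43826 - 40778)*(-19520 + F((-3 + 4)², r(5, 4))) = (43826 - 40778)*(-19520 + 1/(3*(224 + (-3 + 4)²))) = 3048*(-19520 + 1/(3*(224 + 1²))) = 3048*(-19520 + 1/(3*(224 + 1))) = 3048*(-19520 + (⅓)/225) = 3048*(-19520 + (⅓)*(1/225)) = 3048*(-19520 + 1/675) = 3048*(-13175999/675) = -13386814984/225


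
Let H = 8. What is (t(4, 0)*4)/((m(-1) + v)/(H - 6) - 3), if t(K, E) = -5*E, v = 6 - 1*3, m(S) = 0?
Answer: 0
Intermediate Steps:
v = 3 (v = 6 - 3 = 3)
(t(4, 0)*4)/((m(-1) + v)/(H - 6) - 3) = (-5*0*4)/((0 + 3)/(8 - 6) - 3) = (0*4)/(3/2 - 3) = 0/(3*(½) - 3) = 0/(3/2 - 3) = 0/(-3/2) = 0*(-⅔) = 0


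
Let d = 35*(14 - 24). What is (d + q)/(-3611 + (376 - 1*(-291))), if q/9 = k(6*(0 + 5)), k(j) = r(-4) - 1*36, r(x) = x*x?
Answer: 265/1472 ≈ 0.18003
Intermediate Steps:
r(x) = x**2
k(j) = -20 (k(j) = (-4)**2 - 1*36 = 16 - 36 = -20)
d = -350 (d = 35*(-10) = -350)
q = -180 (q = 9*(-20) = -180)
(d + q)/(-3611 + (376 - 1*(-291))) = (-350 - 180)/(-3611 + (376 - 1*(-291))) = -530/(-3611 + (376 + 291)) = -530/(-3611 + 667) = -530/(-2944) = -530*(-1/2944) = 265/1472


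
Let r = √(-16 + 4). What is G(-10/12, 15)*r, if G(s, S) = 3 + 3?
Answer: 12*I*√3 ≈ 20.785*I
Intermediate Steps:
G(s, S) = 6
r = 2*I*√3 (r = √(-12) = 2*I*√3 ≈ 3.4641*I)
G(-10/12, 15)*r = 6*(2*I*√3) = 12*I*√3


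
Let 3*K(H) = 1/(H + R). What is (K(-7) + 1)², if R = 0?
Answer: 400/441 ≈ 0.90703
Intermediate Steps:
K(H) = 1/(3*H) (K(H) = 1/(3*(H + 0)) = 1/(3*H))
(K(-7) + 1)² = ((⅓)/(-7) + 1)² = ((⅓)*(-⅐) + 1)² = (-1/21 + 1)² = (20/21)² = 400/441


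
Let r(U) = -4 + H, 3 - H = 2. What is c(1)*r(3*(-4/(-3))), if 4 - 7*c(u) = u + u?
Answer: -6/7 ≈ -0.85714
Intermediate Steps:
H = 1 (H = 3 - 1*2 = 3 - 2 = 1)
c(u) = 4/7 - 2*u/7 (c(u) = 4/7 - (u + u)/7 = 4/7 - 2*u/7)
r(U) = -3 (r(U) = -4 + 1 = -3)
c(1)*r(3*(-4/(-3))) = (4/7 - 2/7*1)*(-3) = (4/7 - 2/7)*(-3) = (2/7)*(-3) = -6/7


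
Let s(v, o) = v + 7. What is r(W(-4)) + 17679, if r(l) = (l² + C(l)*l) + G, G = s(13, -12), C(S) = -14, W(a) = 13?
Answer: 17686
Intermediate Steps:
s(v, o) = 7 + v
G = 20 (G = 7 + 13 = 20)
r(l) = 20 + l² - 14*l (r(l) = (l² - 14*l) + 20 = 20 + l² - 14*l)
r(W(-4)) + 17679 = (20 + 13² - 14*13) + 17679 = (20 + 169 - 182) + 17679 = 7 + 17679 = 17686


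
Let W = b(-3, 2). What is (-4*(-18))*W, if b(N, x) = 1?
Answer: 72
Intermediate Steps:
W = 1
(-4*(-18))*W = -4*(-18)*1 = 72*1 = 72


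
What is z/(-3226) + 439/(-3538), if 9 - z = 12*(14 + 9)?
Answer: -117892/2853397 ≈ -0.041316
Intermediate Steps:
z = -267 (z = 9 - 12*(14 + 9) = 9 - 12*23 = 9 - 1*276 = 9 - 276 = -267)
z/(-3226) + 439/(-3538) = -267/(-3226) + 439/(-3538) = -267*(-1/3226) + 439*(-1/3538) = 267/3226 - 439/3538 = -117892/2853397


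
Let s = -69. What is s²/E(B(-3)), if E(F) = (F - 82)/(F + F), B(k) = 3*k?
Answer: 85698/91 ≈ 941.74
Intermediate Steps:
E(F) = (-82 + F)/(2*F) (E(F) = (-82 + F)/((2*F)) = (-82 + F)*(1/(2*F)) = (-82 + F)/(2*F))
s²/E(B(-3)) = (-69)²/(((-82 + 3*(-3))/(2*((3*(-3)))))) = 4761/(((½)*(-82 - 9)/(-9))) = 4761/(((½)*(-⅑)*(-91))) = 4761/(91/18) = 4761*(18/91) = 85698/91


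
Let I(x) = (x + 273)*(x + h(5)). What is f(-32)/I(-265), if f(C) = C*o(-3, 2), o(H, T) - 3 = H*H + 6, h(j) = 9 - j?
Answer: 8/29 ≈ 0.27586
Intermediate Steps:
o(H, T) = 9 + H**2 (o(H, T) = 3 + (H*H + 6) = 3 + (H**2 + 6) = 3 + (6 + H**2) = 9 + H**2)
f(C) = 18*C (f(C) = C*(9 + (-3)**2) = C*(9 + 9) = C*18 = 18*C)
I(x) = (4 + x)*(273 + x) (I(x) = (x + 273)*(x + (9 - 1*5)) = (273 + x)*(x + (9 - 5)) = (273 + x)*(x + 4) = (273 + x)*(4 + x) = (4 + x)*(273 + x))
f(-32)/I(-265) = (18*(-32))/(1092 + (-265)**2 + 277*(-265)) = -576/(1092 + 70225 - 73405) = -576/(-2088) = -576*(-1/2088) = 8/29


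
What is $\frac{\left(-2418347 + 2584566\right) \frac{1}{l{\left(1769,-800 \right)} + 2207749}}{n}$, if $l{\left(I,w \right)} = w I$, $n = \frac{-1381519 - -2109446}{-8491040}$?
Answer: $- \frac{1411372177760}{576917815923} \approx -2.4464$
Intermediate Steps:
$n = - \frac{727927}{8491040}$ ($n = \left(-1381519 + 2109446\right) \left(- \frac{1}{8491040}\right) = 727927 \left(- \frac{1}{8491040}\right) = - \frac{727927}{8491040} \approx -0.085729$)
$l{\left(I,w \right)} = I w$
$\frac{\left(-2418347 + 2584566\right) \frac{1}{l{\left(1769,-800 \right)} + 2207749}}{n} = \frac{\left(-2418347 + 2584566\right) \frac{1}{1769 \left(-800\right) + 2207749}}{- \frac{727927}{8491040}} = \frac{166219}{-1415200 + 2207749} \left(- \frac{8491040}{727927}\right) = \frac{166219}{792549} \left(- \frac{8491040}{727927}\right) = - \frac{1411372177760}{576917815923}$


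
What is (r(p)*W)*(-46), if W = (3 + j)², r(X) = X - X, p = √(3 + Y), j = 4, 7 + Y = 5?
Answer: 0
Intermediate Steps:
Y = -2 (Y = -7 + 5 = -2)
p = 1 (p = √(3 - 2) = √1 = 1)
r(X) = 0
W = 49 (W = (3 + 4)² = 7² = 49)
(r(p)*W)*(-46) = (0*49)*(-46) = 0*(-46) = 0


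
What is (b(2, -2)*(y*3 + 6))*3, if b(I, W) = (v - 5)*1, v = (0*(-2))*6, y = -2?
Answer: 0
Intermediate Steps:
v = 0 (v = 0*6 = 0)
b(I, W) = -5 (b(I, W) = (0 - 5)*1 = -5*1 = -5)
(b(2, -2)*(y*3 + 6))*3 = -5*(-2*3 + 6)*3 = -5*(-6 + 6)*3 = -5*0*3 = 0*3 = 0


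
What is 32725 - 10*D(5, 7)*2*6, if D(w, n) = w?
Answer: 32125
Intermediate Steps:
32725 - 10*D(5, 7)*2*6 = 32725 - 10*5*2*6 = 32725 - 50*12 = 32725 - 1*600 = 32725 - 600 = 32125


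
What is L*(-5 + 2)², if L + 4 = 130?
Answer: 1134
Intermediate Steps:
L = 126 (L = -4 + 130 = 126)
L*(-5 + 2)² = 126*(-5 + 2)² = 126*(-3)² = 126*9 = 1134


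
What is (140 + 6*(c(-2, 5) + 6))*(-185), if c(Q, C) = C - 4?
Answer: -33670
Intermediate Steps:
c(Q, C) = -4 + C
(140 + 6*(c(-2, 5) + 6))*(-185) = (140 + 6*((-4 + 5) + 6))*(-185) = (140 + 6*(1 + 6))*(-185) = (140 + 6*7)*(-185) = (140 + 42)*(-185) = 182*(-185) = -33670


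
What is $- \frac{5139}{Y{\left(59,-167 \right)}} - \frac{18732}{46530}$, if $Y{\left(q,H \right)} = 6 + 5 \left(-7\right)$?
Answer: $\frac{39762407}{224895} \approx 176.8$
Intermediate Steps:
$Y{\left(q,H \right)} = -29$ ($Y{\left(q,H \right)} = 6 - 35 = -29$)
$- \frac{5139}{Y{\left(59,-167 \right)}} - \frac{18732}{46530} = - \frac{5139}{-29} - \frac{18732}{46530} = \left(-5139\right) \left(- \frac{1}{29}\right) - \frac{3122}{7755} = \frac{5139}{29} - \frac{3122}{7755} = \frac{39762407}{224895}$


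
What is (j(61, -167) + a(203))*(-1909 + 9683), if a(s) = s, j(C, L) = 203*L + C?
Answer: -261494038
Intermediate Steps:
j(C, L) = C + 203*L
(j(61, -167) + a(203))*(-1909 + 9683) = ((61 + 203*(-167)) + 203)*(-1909 + 9683) = ((61 - 33901) + 203)*7774 = (-33840 + 203)*7774 = -33637*7774 = -261494038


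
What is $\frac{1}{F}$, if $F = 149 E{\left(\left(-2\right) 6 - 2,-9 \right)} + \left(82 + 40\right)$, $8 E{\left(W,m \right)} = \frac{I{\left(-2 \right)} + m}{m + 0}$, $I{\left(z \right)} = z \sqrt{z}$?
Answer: $\frac{729000}{102693233} - \frac{21456 i \sqrt{2}}{102693233} \approx 0.0070988 - 0.00029548 i$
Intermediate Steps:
$I{\left(z \right)} = z^{\frac{3}{2}}$
$E{\left(W,m \right)} = \frac{m - 2 i \sqrt{2}}{8 m}$ ($E{\left(W,m \right)} = \frac{\left(\left(-2\right)^{\frac{3}{2}} + m\right) \frac{1}{m + 0}}{8} = \frac{\left(- 2 i \sqrt{2} + m\right) \frac{1}{m}}{8} = \frac{\left(m - 2 i \sqrt{2}\right) \frac{1}{m}}{8} = \frac{\frac{1}{m} \left(m - 2 i \sqrt{2}\right)}{8} = \frac{m - 2 i \sqrt{2}}{8 m}$)
$F = \frac{1125}{8} + \frac{149 i \sqrt{2}}{36}$ ($F = 149 \frac{-9 - 2 i \sqrt{2}}{8 \left(-9\right)} + \left(82 + 40\right) = 149 \cdot \frac{1}{8} \left(- \frac{1}{9}\right) \left(-9 - 2 i \sqrt{2}\right) + 122 = 149 \left(\frac{1}{8} + \frac{i \sqrt{2}}{36}\right) + 122 = \left(\frac{149}{8} + \frac{149 i \sqrt{2}}{36}\right) + 122 = \frac{1125}{8} + \frac{149 i \sqrt{2}}{36} \approx 140.63 + 5.8533 i$)
$\frac{1}{F} = \frac{1}{\frac{1125}{8} + \frac{149 i \sqrt{2}}{36}}$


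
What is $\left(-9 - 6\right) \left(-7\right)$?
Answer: $105$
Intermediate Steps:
$\left(-9 - 6\right) \left(-7\right) = \left(-15\right) \left(-7\right) = 105$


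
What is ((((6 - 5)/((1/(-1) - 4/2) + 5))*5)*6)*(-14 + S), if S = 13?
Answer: -15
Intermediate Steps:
((((6 - 5)/((1/(-1) - 4/2) + 5))*5)*6)*(-14 + S) = ((((6 - 5)/((1/(-1) - 4/2) + 5))*5)*6)*(-14 + 13) = (((1/((1*(-1) - 4*½) + 5))*5)*6)*(-1) = (((1/((-1 - 2) + 5))*5)*6)*(-1) = (((1/(-3 + 5))*5)*6)*(-1) = (((1/2)*5)*6)*(-1) = (((1*(½))*5)*6)*(-1) = (((½)*5)*6)*(-1) = ((5/2)*6)*(-1) = 15*(-1) = -15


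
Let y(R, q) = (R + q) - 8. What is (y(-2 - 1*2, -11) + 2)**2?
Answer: 441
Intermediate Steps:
y(R, q) = -8 + R + q
(y(-2 - 1*2, -11) + 2)**2 = ((-8 + (-2 - 1*2) - 11) + 2)**2 = ((-8 + (-2 - 2) - 11) + 2)**2 = ((-8 - 4 - 11) + 2)**2 = (-23 + 2)**2 = (-21)**2 = 441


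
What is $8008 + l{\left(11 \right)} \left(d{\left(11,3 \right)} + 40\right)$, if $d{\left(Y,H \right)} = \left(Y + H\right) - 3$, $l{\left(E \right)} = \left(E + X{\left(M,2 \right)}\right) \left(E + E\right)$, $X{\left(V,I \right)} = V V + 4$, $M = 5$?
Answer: $52888$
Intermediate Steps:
$X{\left(V,I \right)} = 4 + V^{2}$ ($X{\left(V,I \right)} = V^{2} + 4 = 4 + V^{2}$)
$l{\left(E \right)} = 2 E \left(29 + E\right)$ ($l{\left(E \right)} = \left(E + \left(4 + 5^{2}\right)\right) \left(E + E\right) = \left(E + \left(4 + 25\right)\right) 2 E = \left(E + 29\right) 2 E = \left(29 + E\right) 2 E = 2 E \left(29 + E\right)$)
$d{\left(Y,H \right)} = -3 + H + Y$ ($d{\left(Y,H \right)} = \left(H + Y\right) - 3 = -3 + H + Y$)
$8008 + l{\left(11 \right)} \left(d{\left(11,3 \right)} + 40\right) = 8008 + 2 \cdot 11 \left(29 + 11\right) \left(\left(-3 + 3 + 11\right) + 40\right) = 8008 + 2 \cdot 11 \cdot 40 \left(11 + 40\right) = 8008 + 880 \cdot 51 = 8008 + 44880 = 52888$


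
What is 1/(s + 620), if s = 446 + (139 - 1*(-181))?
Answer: 1/1386 ≈ 0.00072150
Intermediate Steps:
s = 766 (s = 446 + (139 + 181) = 446 + 320 = 766)
1/(s + 620) = 1/(766 + 620) = 1/1386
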